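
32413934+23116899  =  55530833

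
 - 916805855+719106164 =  - 197699691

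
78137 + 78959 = 157096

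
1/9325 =1/9325 = 0.00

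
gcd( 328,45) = 1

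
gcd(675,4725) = 675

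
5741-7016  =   -1275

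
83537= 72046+11491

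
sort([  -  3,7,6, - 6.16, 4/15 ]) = [- 6.16, - 3,4/15,  6,7] 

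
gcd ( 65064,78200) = 8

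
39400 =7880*5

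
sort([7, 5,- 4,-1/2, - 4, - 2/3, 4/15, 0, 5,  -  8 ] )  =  [  -  8, - 4, - 4, - 2/3, - 1/2, 0,  4/15 , 5, 5, 7 ]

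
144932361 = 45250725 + 99681636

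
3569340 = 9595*372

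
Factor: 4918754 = 2^1*307^1 * 8011^1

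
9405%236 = 201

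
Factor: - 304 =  - 2^4 * 19^1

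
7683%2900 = 1883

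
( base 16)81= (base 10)129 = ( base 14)93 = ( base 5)1004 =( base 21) 63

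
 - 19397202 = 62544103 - 81941305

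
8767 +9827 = 18594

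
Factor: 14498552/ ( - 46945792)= - 2^ (-6 ) *17^2*6271^1*91691^ ( - 1 ) = - 1812319/5868224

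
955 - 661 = 294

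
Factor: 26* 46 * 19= 22724= 2^2* 13^1*19^1*23^1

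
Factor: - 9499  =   - 7^1*23^1*59^1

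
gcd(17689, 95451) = 1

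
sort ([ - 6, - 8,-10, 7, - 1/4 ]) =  [-10, - 8, - 6, -1/4, 7 ]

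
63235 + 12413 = 75648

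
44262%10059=4026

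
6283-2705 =3578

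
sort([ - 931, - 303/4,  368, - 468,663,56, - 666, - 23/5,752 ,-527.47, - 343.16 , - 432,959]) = [ - 931, -666, - 527.47, - 468, - 432, - 343.16, - 303/4 , - 23/5, 56, 368,  663,752,959 ] 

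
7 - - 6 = 13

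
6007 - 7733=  - 1726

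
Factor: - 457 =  - 457^1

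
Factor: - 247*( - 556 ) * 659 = 90501788 =2^2*13^1*19^1*139^1*659^1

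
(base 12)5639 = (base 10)9549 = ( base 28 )c51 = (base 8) 22515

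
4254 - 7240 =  - 2986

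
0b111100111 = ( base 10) 487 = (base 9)601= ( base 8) 747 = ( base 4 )13213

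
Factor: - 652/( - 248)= 2^( - 1)*31^(-1)*163^1= 163/62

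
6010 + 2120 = 8130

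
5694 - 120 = 5574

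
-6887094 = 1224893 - 8111987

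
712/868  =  178/217  =  0.82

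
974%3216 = 974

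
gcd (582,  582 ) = 582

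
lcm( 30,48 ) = 240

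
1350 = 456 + 894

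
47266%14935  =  2461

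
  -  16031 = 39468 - 55499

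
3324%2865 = 459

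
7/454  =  7/454 = 0.02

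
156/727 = 156/727=0.21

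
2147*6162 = 13229814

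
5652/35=161 + 17/35 =161.49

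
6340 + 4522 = 10862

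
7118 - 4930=2188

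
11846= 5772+6074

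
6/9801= 2/3267 = 0.00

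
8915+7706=16621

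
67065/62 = 67065/62   =  1081.69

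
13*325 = 4225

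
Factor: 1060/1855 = 2^2*7^(  -  1) = 4/7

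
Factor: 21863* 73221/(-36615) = -5^ ( - 1) * 2441^( - 1)*21863^1*24407^1 = - 533610241/12205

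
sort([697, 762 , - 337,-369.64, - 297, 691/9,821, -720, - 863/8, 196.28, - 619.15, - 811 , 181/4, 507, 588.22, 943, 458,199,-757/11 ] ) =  [ - 811,-720, -619.15 ,-369.64,-337,- 297,- 863/8, - 757/11, 181/4, 691/9, 196.28, 199 , 458, 507,588.22, 697, 762, 821 , 943]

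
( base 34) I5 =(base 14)321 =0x269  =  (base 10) 617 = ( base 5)4432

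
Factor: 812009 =11^1 * 73819^1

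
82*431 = 35342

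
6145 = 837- - 5308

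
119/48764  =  119/48764 = 0.00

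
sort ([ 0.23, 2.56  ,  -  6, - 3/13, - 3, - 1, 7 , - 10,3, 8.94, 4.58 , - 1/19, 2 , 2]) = [ - 10, -6, - 3, - 1, - 3/13, - 1/19,0.23,2 , 2, 2.56,3, 4.58, 7,8.94] 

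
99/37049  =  99/37049= 0.00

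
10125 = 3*3375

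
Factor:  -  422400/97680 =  - 160/37 = - 2^5*5^1 * 37^( - 1)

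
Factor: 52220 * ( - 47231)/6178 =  - 1233201410/3089 =-2^1 * 5^1*7^1*73^1*373^1*647^1*3089^(-1 )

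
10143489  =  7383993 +2759496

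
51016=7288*7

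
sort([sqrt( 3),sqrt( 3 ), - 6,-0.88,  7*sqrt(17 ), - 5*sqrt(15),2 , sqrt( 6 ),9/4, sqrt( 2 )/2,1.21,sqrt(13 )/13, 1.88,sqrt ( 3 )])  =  [ - 5 * sqrt(15), - 6, - 0.88, sqrt(13) /13,sqrt(2) /2, 1.21, sqrt(3 ), sqrt(3 ),sqrt( 3 ),1.88, 2,9/4,sqrt (6 ),7 *sqrt (17) ]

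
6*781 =4686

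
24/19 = 1  +  5/19 = 1.26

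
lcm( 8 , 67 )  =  536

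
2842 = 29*98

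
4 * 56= 224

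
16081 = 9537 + 6544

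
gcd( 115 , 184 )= 23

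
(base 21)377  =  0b10111000101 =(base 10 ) 1477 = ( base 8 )2705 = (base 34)19F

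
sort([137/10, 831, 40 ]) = [ 137/10 , 40 , 831 ]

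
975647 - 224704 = 750943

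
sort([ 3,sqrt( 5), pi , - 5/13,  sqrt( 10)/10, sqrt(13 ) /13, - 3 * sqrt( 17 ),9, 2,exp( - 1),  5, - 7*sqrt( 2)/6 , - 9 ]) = [ - 3*sqrt ( 17), - 9,-7*sqrt(2)/6, - 5/13,  sqrt( 13)/13,sqrt(10 )/10 , exp(  -  1),2 , sqrt(5 ),  3,pi, 5, 9] 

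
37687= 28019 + 9668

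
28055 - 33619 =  - 5564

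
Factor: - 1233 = - 3^2*137^1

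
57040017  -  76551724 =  - 19511707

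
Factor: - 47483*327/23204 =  - 15526941/23204=- 2^( - 2) * 3^1 * 103^1*109^1*461^1*5801^ (-1) 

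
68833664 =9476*7264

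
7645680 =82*93240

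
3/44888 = 3/44888 = 0.00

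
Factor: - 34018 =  - 2^1*73^1*233^1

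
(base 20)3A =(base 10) 70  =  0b1000110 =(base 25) 2K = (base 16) 46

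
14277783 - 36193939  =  -21916156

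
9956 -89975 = - 80019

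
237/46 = 5 + 7/46 = 5.15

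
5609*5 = 28045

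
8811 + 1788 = 10599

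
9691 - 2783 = 6908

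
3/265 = 3/265 = 0.01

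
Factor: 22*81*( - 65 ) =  - 2^1*3^4*5^1 * 11^1*13^1 = - 115830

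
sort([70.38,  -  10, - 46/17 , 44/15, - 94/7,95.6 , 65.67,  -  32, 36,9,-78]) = [ - 78,- 32, - 94/7, - 10, - 46/17,44/15,  9, 36,65.67, 70.38, 95.6 ]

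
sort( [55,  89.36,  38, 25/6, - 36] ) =[-36, 25/6,  38,55,  89.36 ] 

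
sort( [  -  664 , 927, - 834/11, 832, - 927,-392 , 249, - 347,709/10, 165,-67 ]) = [ - 927, - 664 , - 392 , - 347, - 834/11, - 67 , 709/10,165, 249 , 832 , 927] 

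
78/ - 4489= - 78/4489= - 0.02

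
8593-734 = 7859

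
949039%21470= 4359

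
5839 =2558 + 3281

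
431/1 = 431=431.00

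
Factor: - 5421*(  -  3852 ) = 2^2*3^3*13^1*107^1*139^1 = 20881692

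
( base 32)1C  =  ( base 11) 40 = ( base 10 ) 44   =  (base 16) 2c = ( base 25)1J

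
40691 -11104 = 29587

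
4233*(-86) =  -364038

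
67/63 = 1 + 4/63=1.06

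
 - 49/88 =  - 49/88   =  -  0.56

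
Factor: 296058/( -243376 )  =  -2^( - 3)*3^1*7^1*19^1*41^(  -  1 ) = - 399/328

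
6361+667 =7028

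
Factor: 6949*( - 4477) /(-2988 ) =2^(- 2)*3^( - 2) *11^2*37^1* 83^ ( - 1 )*6949^1 = 31110673/2988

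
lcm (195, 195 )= 195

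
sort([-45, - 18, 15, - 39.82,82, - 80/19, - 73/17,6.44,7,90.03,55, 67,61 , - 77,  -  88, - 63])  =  [- 88, - 77,-63  ,  -  45, - 39.82,-18, - 73/17,- 80/19,6.44,7,15, 55, 61 , 67 , 82, 90.03]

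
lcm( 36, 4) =36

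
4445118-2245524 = 2199594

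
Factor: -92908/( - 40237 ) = 2^2*23227^1 * 40237^ ( - 1) 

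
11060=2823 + 8237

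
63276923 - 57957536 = 5319387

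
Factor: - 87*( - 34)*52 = 153816=2^3*3^1*13^1*17^1 *29^1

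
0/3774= 0 = 0.00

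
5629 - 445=5184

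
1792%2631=1792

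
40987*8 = 327896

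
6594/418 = 3297/209 = 15.78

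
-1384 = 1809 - 3193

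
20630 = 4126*5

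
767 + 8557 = 9324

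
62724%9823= 3786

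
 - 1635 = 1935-3570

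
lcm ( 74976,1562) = 74976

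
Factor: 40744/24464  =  2^( - 1)*139^(-1 ) * 463^1 = 463/278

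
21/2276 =21/2276 = 0.01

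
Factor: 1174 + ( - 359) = 815 = 5^1*163^1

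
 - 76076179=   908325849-984402028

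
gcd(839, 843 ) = 1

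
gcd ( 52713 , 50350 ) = 1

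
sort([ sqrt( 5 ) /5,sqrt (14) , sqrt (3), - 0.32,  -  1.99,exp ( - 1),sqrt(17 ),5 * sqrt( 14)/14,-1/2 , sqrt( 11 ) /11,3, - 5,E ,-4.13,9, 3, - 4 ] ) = [- 5, - 4.13,-4, - 1.99, - 1/2, - 0.32,sqrt( 11 ) /11,exp( - 1 ),sqrt(5)/5,5*sqrt( 14)/14, sqrt( 3),E,3, 3, sqrt( 14 ), sqrt( 17 ),9]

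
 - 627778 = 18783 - 646561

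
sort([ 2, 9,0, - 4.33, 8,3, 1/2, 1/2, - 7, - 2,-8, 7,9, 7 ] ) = [ - 8, - 7,-4.33,  -  2,0,1/2,1/2,2,3, 7,7,8,9 , 9 ] 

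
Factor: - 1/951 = - 3^( - 1)*317^(  -  1 ) 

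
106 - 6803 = - 6697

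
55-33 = 22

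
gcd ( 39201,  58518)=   3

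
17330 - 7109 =10221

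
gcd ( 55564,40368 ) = 116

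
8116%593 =407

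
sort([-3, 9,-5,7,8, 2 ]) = [- 5, - 3, 2,7,8, 9]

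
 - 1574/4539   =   - 1 + 2965/4539 = - 0.35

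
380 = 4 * 95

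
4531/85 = 53 + 26/85 = 53.31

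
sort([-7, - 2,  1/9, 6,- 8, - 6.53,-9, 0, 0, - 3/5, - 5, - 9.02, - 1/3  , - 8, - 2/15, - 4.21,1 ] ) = [ - 9.02, - 9, - 8, - 8, - 7, - 6.53, - 5, - 4.21,-2, - 3/5,  -  1/3,-2/15,0,0, 1/9, 1,6 ] 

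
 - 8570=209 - 8779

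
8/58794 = 4/29397=0.00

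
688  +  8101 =8789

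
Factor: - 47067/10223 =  - 3^1*29^1*541^1*10223^( - 1)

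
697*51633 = 35988201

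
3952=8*494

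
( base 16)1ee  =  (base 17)1C1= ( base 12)352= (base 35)E4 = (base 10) 494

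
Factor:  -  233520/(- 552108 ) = 2^2*5^1*7^1*331^(  -  1 ) = 140/331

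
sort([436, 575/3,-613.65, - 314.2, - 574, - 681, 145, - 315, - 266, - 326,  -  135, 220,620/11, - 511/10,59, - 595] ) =[ - 681, - 613.65, - 595, - 574, - 326,-315, -314.2,  -  266,-135, - 511/10,620/11,59,145,575/3,220,436 ] 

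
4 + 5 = 9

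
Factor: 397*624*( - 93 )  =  -2^4*3^2*13^1 * 31^1*397^1=-23038704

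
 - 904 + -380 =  - 1284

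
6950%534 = 8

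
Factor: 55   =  5^1*11^1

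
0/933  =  0 = 0.00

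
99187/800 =123+787/800 = 123.98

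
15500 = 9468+6032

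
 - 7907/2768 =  -7907/2768 = -2.86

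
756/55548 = 21/1543 = 0.01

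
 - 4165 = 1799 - 5964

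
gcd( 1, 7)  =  1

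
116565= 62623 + 53942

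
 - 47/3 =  - 16 +1/3=- 15.67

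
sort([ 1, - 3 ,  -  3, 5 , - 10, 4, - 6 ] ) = [ - 10 , - 6, - 3 , - 3,1,4, 5 ] 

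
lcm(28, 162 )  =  2268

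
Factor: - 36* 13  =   - 2^2 * 3^2*13^1  =  - 468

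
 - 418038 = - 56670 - 361368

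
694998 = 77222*9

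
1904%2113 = 1904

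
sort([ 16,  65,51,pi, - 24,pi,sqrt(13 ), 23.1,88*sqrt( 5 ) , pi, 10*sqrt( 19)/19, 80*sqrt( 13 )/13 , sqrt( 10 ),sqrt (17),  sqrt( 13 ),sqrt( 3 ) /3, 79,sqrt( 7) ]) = [ - 24,sqrt(3 )/3, 10*sqrt( 19) /19, sqrt (7),pi , pi,pi,sqrt( 10), sqrt( 13 ) , sqrt( 13 ),sqrt( 17), 16, 80*sqrt( 13 )/13,23.1, 51,65,79,88*sqrt( 5 )]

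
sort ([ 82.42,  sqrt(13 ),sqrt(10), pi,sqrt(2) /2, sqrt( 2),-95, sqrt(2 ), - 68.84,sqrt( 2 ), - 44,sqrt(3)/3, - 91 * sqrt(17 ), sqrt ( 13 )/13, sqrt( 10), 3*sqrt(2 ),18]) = [ - 91  *  sqrt(17 ), - 95,-68.84, - 44, sqrt(13 ) /13, sqrt (3 )/3 , sqrt(  2 )/2, sqrt( 2),sqrt(2),sqrt(2),pi, sqrt(10) , sqrt(10), sqrt(13 ),3*sqrt(2),18,82.42 ]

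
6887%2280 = 47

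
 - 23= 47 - 70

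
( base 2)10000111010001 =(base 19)14IC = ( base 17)1cg4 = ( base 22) hjb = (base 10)8657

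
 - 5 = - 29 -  - 24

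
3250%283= 137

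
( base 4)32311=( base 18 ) 2GD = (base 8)1665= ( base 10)949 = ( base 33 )sp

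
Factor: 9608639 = 463^1*20753^1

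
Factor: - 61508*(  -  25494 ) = 2^3*3^1*7^1*607^1*15377^1 = 1568084952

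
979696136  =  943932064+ 35764072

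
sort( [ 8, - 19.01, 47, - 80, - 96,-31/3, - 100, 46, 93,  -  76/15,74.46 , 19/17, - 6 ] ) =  [ - 100, - 96,  -  80, - 19.01,-31/3, - 6 , - 76/15, 19/17, 8, 46, 47 , 74.46,93] 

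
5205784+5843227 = 11049011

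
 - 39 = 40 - 79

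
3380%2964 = 416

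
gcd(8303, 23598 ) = 437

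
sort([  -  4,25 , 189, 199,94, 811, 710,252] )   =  [ - 4, 25,94,189, 199, 252 , 710, 811 ]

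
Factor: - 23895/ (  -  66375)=9/25 = 3^2 *5^( - 2)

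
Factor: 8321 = 53^1*157^1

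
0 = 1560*0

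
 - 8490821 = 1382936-9873757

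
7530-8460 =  - 930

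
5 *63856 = 319280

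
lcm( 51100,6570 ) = 459900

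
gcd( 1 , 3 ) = 1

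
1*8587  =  8587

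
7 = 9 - 2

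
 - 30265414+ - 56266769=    - 86532183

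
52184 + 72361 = 124545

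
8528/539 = 8528/539 = 15.82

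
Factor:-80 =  - 2^4 * 5^1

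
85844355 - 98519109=-12674754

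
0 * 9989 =0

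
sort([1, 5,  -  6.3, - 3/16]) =[- 6.3, - 3/16  ,  1,5 ] 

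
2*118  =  236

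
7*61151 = 428057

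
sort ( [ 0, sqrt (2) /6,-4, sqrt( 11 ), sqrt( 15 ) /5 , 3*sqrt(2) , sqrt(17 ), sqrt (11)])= [ - 4 , 0, sqrt(2)/6, sqrt (15)/5,sqrt( 11) , sqrt ( 11 ), sqrt( 17 ),3*sqrt(2)]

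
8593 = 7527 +1066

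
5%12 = 5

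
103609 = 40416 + 63193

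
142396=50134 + 92262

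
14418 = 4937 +9481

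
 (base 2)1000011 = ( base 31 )25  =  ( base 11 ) 61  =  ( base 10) 67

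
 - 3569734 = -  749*4766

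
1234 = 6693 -5459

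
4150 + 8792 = 12942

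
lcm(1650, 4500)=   49500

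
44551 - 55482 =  - 10931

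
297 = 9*33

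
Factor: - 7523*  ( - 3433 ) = 25826459 = 3433^1 * 7523^1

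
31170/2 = 15585 = 15585.00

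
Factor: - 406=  - 2^1 * 7^1*29^1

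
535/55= 9 + 8/11 = 9.73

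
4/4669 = 4/4669 = 0.00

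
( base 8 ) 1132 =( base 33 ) I8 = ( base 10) 602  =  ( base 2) 1001011010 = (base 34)ho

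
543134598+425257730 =968392328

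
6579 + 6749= 13328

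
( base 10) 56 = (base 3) 2002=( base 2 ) 111000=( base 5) 211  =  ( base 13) 44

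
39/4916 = 39/4916 = 0.01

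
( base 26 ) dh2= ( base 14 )3516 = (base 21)kjd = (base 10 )9232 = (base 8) 22020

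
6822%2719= 1384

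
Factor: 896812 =2^2*7^1*32029^1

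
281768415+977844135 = 1259612550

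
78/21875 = 78/21875 = 0.00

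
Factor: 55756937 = 29^1*127^1*15139^1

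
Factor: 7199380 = 2^2* 5^1*179^1*2011^1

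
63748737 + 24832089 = 88580826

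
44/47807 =44/47807  =  0.00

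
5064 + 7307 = 12371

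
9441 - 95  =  9346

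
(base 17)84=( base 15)95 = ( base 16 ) 8c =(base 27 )55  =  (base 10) 140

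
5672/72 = 709/9 = 78.78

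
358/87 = 4 + 10/87 = 4.11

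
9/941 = 9/941 = 0.01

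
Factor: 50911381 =41^1*1241741^1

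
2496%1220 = 56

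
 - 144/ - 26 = 5+ 7/13 = 5.54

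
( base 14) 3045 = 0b10000001100101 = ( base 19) 13i9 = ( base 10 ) 8293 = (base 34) 75V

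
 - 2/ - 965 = 2/965 = 0.00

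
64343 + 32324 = 96667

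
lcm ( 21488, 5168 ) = 408272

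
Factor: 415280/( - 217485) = - 2^4*3^( - 5) * 29^1=- 464/243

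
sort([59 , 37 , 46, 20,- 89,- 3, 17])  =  [ - 89,-3,17,20, 37, 46, 59] 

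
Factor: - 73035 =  - 3^3 * 5^1* 541^1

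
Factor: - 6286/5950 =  - 5^( - 2)*17^( - 1 )*449^1 = - 449/425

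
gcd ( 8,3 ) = 1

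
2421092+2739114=5160206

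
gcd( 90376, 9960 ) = 8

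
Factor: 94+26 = 120 = 2^3*3^1*5^1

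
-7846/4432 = - 3923/2216 = - 1.77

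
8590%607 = 92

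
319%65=59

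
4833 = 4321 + 512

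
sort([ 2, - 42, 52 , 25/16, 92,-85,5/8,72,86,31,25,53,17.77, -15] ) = [  -  85,-42,-15, 5/8,25/16, 2,17.77,25, 31,52,53,72, 86,92] 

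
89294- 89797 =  - 503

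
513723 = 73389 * 7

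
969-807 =162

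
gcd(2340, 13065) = 195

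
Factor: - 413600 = -2^5*5^2*11^1*47^1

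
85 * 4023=341955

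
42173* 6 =253038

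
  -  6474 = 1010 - 7484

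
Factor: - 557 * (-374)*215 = 2^1*5^1 * 11^1 * 17^1*43^1*557^1 = 44788370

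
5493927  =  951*5777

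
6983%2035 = 878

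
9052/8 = 2263/2 = 1131.50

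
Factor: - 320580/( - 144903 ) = 106860/48301 = 2^2*3^1*5^1*11^( - 1 )*13^1 *137^1*4391^(-1 )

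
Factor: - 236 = - 2^2 * 59^1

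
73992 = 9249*8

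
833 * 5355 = 4460715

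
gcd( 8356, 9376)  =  4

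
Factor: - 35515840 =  - 2^6*5^1*41^1*2707^1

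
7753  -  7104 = 649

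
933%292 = 57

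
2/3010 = 1/1505 =0.00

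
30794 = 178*173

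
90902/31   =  90902/31 =2932.32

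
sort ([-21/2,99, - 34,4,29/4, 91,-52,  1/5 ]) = [ - 52,-34,-21/2,  1/5,4,29/4 , 91, 99 ]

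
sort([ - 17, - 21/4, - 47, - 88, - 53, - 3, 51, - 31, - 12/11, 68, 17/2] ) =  [ - 88, - 53, - 47, - 31, - 17,- 21/4, - 3, -12/11, 17/2, 51, 68]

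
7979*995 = 7939105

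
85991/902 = 95 +301/902= 95.33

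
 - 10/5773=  - 1 +5763/5773= -0.00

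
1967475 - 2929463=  - 961988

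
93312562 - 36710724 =56601838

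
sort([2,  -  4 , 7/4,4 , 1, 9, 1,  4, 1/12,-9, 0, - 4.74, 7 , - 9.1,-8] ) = [  -  9.1, - 9, - 8,- 4.74, - 4,0, 1/12, 1, 1, 7/4, 2,4, 4,7, 9]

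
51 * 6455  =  329205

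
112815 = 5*22563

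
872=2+870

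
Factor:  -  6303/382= - 2^( - 1)*3^1 * 11^1 =-33/2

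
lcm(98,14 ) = 98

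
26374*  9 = 237366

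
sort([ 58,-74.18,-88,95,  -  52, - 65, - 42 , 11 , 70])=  [-88, - 74.18, - 65, - 52, - 42,11, 58,70, 95 ]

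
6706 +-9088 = -2382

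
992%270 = 182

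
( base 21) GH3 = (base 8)16370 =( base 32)77o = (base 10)7416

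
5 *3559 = 17795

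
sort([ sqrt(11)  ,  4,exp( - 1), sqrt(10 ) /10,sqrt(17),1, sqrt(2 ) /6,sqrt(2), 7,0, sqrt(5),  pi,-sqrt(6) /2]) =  [ - sqrt(6)/2 , 0, sqrt( 2)/6,  sqrt (10) /10, exp(-1 ), 1 , sqrt(2 ) , sqrt(5 ), pi, sqrt( 11), 4 , sqrt(17),7] 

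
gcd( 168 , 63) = 21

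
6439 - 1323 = 5116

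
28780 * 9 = 259020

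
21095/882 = 21095/882=23.92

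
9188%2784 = 836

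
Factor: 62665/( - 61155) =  - 3^( - 4) * 83^1 = - 83/81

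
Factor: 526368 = 2^5*3^1*5483^1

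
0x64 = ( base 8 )144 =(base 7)202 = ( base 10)100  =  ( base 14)72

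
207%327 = 207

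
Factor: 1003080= 2^3*3^1* 5^1 * 13^1*643^1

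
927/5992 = 927/5992 = 0.15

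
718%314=90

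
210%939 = 210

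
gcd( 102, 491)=1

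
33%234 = 33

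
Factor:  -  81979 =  - 73^1 * 1123^1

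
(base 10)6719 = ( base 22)dj9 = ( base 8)15077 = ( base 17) 1644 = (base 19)ibc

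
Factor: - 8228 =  - 2^2*11^2*17^1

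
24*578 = 13872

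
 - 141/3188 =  - 141/3188 = - 0.04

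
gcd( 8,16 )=8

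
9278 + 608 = 9886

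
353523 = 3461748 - 3108225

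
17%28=17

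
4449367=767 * 5801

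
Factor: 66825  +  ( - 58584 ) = 3^1*41^1*67^1= 8241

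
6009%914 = 525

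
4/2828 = 1/707 = 0.00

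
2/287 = 2/287 = 0.01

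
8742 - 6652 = 2090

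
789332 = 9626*82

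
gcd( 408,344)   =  8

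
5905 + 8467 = 14372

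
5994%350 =44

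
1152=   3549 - 2397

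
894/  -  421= - 3 + 369/421 =- 2.12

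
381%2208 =381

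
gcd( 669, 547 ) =1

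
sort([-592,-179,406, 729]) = [ - 592,-179, 406 , 729]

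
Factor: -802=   -  2^1*401^1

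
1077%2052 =1077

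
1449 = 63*23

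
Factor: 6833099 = 7^2*13^1*17^1*631^1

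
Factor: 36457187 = 13^2*215723^1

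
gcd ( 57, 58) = 1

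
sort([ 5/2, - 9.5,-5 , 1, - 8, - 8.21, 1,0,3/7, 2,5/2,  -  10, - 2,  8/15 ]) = [ - 10,-9.5, - 8.21, - 8,-5, - 2, 0,3/7,  8/15,1, 1 , 2, 5/2, 5/2 ]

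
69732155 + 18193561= 87925716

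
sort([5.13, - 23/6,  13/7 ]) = [ - 23/6, 13/7 , 5.13 ]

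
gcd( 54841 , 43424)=1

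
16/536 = 2/67 = 0.03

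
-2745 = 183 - 2928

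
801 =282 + 519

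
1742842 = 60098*29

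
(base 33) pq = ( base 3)1011112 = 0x353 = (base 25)191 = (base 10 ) 851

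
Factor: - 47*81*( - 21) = 3^5*7^1*47^1 = 79947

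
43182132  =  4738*9114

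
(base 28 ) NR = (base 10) 671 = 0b1010011111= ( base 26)pl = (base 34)jp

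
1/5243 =1/5243 = 0.00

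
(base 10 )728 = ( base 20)1G8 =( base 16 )2D8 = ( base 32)MO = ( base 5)10403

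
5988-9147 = -3159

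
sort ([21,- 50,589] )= [ - 50, 21,589]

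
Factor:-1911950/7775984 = -955975/3887992 = - 2^( - 3)  *  5^2*197^(-1)*2467^( - 1) * 38239^1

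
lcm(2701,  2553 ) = 186369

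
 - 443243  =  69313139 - 69756382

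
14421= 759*19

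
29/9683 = 29/9683=0.00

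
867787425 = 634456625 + 233330800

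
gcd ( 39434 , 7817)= 1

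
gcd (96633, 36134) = 1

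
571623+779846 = 1351469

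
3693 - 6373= - 2680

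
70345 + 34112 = 104457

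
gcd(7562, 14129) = 199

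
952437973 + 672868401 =1625306374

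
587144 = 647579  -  60435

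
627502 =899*698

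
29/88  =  29/88=0.33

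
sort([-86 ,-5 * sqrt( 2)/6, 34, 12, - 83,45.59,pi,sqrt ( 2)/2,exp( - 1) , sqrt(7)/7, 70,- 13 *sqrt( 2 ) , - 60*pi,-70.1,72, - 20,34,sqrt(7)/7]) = [-60*pi, - 86,  -  83, - 70.1, - 20, - 13*sqrt(2),-5*sqrt (2)/6, exp ( - 1), sqrt( 7 ) /7, sqrt( 7)/7, sqrt(2)/2,pi,12,34,34,  45.59,70,72]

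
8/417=8/417 = 0.02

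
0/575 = 0 = 0.00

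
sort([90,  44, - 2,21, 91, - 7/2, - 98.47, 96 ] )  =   [ - 98.47, - 7/2,-2,  21, 44,90, 91, 96 ]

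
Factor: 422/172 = 2^ ( - 1)*43^( - 1)*211^1 = 211/86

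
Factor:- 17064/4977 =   -  24/7 = - 2^3*3^1*7^( - 1) 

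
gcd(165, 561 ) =33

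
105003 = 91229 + 13774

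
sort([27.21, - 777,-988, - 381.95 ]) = [-988,-777, -381.95,27.21] 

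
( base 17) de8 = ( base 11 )300A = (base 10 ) 4003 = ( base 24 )6mj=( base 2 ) 111110100011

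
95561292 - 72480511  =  23080781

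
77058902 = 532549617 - 455490715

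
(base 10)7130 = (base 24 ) c92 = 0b1101111011010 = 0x1bda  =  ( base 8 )15732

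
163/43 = 163/43 = 3.79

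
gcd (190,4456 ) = 2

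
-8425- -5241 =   -  3184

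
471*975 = 459225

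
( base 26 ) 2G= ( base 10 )68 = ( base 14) 4C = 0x44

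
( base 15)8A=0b10000010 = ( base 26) 50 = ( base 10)130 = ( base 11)109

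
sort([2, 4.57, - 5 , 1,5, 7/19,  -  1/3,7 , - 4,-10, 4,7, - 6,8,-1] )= [ - 10,-6, - 5, - 4, - 1,-1/3, 7/19,1,  2,4, 4.57,5, 7,7,8]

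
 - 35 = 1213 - 1248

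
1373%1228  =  145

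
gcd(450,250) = 50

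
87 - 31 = 56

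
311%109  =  93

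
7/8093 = 7/8093= 0.00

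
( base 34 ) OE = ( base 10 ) 830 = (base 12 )592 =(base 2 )1100111110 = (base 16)33e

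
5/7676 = 5/7676 = 0.00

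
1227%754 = 473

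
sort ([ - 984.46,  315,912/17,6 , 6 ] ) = [ - 984.46,6,  6,912/17,  315]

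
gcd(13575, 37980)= 15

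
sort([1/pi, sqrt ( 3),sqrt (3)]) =[ 1/pi, sqrt( 3 ), sqrt( 3)]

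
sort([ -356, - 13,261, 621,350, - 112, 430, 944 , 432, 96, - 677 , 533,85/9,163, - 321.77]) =[ - 677 , - 356,-321.77, - 112 , -13,85/9,  96,163, 261, 350,430 , 432,533,621,944] 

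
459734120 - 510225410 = -50491290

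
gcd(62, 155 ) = 31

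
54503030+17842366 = 72345396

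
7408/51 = 145 +13/51 = 145.25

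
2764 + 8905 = 11669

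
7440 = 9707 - 2267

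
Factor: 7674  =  2^1*3^1*1279^1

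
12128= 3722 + 8406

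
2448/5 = 2448/5 = 489.60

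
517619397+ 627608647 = 1145228044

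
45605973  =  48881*933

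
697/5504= 697/5504 = 0.13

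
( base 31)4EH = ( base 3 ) 12220002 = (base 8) 10307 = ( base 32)467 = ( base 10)4295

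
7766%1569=1490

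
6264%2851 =562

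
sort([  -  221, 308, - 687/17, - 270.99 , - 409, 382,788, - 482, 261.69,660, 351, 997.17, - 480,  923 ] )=[ -482,  -  480 , - 409, - 270.99, - 221, - 687/17, 261.69,308,351,  382 , 660,788, 923,997.17]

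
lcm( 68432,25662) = 205296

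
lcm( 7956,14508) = 246636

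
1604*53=85012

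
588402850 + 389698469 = 978101319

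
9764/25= 390 + 14/25 = 390.56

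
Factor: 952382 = 2^1  *  31^1 * 15361^1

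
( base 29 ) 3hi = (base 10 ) 3034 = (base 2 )101111011010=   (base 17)A88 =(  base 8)5732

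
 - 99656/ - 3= 33218 + 2/3 = 33218.67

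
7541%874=549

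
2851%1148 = 555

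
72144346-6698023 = 65446323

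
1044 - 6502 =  - 5458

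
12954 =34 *381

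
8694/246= 1449/41 = 35.34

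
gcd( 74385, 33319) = 1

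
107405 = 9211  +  98194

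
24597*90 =2213730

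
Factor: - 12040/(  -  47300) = 2^1* 5^ ( - 1) *7^1*11^(-1) = 14/55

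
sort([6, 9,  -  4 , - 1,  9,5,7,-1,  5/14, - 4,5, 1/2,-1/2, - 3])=[  -  4,-4, - 3, - 1, - 1, - 1/2, 5/14, 1/2, 5,5, 6 , 7, 9 , 9 ]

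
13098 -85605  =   - 72507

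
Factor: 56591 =56591^1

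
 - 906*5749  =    -  5208594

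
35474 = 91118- 55644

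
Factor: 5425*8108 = 2^2*5^2*7^1*31^1 * 2027^1 =43985900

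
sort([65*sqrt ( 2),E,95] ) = [ E, 65 *sqrt( 2),95 ]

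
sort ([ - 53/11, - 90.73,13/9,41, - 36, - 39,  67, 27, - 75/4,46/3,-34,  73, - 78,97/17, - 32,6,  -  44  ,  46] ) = [  -  90.73, - 78, - 44, - 39,-36, - 34 , - 32, - 75/4, - 53/11,13/9, 97/17,6,46/3,27,  41,46, 67, 73]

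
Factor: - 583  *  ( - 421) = 245443 = 11^1*53^1*421^1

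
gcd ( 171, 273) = 3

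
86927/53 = 86927/53 = 1640.13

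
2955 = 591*5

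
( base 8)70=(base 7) 110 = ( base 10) 56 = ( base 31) 1P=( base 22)2c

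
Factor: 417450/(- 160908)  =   - 2^( - 1)*5^2*11^1*53^( - 1) =- 275/106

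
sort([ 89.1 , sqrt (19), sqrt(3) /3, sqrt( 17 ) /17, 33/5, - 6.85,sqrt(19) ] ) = [ - 6.85,sqrt ( 17 )/17, sqrt( 3)/3, sqrt (19),sqrt (19), 33/5,89.1]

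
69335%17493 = 16856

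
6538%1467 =670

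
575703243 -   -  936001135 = 1511704378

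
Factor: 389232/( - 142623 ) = - 2^4  *  3^1*13^( - 1)*17^1*23^( - 1 ) = - 816/299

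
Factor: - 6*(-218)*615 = 2^2*3^2*5^1*41^1*109^1 = 804420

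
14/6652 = 7/3326=0.00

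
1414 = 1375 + 39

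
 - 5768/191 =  - 5768/191 = -30.20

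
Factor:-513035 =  - 5^1 *102607^1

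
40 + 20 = 60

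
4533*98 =444234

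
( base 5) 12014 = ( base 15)3de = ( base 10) 884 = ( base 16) 374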